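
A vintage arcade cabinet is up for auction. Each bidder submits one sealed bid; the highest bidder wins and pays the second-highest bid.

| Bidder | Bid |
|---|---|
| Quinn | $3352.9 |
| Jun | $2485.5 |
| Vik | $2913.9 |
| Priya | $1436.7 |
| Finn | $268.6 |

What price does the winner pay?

Highest bid: Quinn at $3352.9, so Quinn wins.
Second-highest bid: Vik at $2913.9 — that is the price the winner pays.

$2913.9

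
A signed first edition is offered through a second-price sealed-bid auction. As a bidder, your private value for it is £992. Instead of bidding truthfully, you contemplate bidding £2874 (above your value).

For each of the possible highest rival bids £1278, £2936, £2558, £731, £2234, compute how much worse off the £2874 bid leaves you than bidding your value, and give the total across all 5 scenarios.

£3094

The deviation costs you only when the competing bid falls strictly between £992 and £2874; elsewhere both bids give the same outcome.
£1278: truthful payoff £0, deviation payoff −£286 → loss £286.
£2936: outcomes coincide → loss £0.
£2558: truthful payoff £0, deviation payoff −£1566 → loss £1566.
£731: outcomes coincide → loss £0.
£2234: truthful payoff £0, deviation payoff −£1242 → loss £1242.
Total loss = £286 + £1566 + £1242 = £3094.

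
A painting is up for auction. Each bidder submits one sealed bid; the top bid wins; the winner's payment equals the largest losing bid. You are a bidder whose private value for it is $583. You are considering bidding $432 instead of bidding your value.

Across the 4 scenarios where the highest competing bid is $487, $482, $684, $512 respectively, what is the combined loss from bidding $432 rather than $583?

The deviation costs you only when the competing bid falls strictly between $432 and $583; elsewhere both bids give the same outcome.
$487: truthful payoff $96, deviation payoff $0 → loss $96.
$482: truthful payoff $101, deviation payoff $0 → loss $101.
$684: outcomes coincide → loss $0.
$512: truthful payoff $71, deviation payoff $0 → loss $71.
Total loss = $96 + $101 + $71 = $268.
Because the price is fixed by the runner-up's bid, deviating from your value can only change a good outcome into a bad one — never the reverse.

$268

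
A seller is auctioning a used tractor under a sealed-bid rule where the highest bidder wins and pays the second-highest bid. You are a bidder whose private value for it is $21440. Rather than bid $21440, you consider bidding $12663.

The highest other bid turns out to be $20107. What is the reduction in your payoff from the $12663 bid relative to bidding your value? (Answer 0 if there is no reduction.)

$1333

Bidding your value $21440: you win (since $21440 > $20107) and pay $20107. Payoff $1333.
Bidding $12663: you lose. Payoff $0.
The competing bid $20107 lies between your shaded bid and your value, so underbidding forfeits an item you could have won at a profitable price.
Loss from deviating = $1333 − ($0) = $1333.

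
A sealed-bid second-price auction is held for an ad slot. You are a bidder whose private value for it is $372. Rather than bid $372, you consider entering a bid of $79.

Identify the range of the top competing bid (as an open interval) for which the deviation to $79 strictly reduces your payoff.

($79, $372)

If the competing bid is below $79, both bids win at the same price — no difference.
If it is above $372, both bids lose — no difference.
If it lies strictly between $79 and $372, bidding your value wins at a price below your value (positive payoff) while bidding $79 loses (payoff 0).
So the deviation strictly hurts on the open interval ($79, $372).
In a second-price auction your bid sets only whether you win, not what you pay, so bidding your true value is weakly dominant.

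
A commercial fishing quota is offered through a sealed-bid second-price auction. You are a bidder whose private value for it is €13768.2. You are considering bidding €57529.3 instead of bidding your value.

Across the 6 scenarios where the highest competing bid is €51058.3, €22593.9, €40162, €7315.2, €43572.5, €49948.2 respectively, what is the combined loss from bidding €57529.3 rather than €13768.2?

The deviation costs you only when the competing bid falls strictly between €13768.2 and €57529.3; elsewhere both bids give the same outcome.
€51058.3: truthful payoff €0, deviation payoff −€37290.1 → loss €37290.1.
€22593.9: truthful payoff €0, deviation payoff −€8825.7 → loss €8825.7.
€40162: truthful payoff €0, deviation payoff −€26393.8 → loss €26393.8.
€7315.2: outcomes coincide → loss €0.
€43572.5: truthful payoff €0, deviation payoff −€29804.3 → loss €29804.3.
€49948.2: truthful payoff €0, deviation payoff −€36180 → loss €36180.
Total loss = €37290.1 + €8825.7 + €26393.8 + €29804.3 + €36180 = €138493.9.
Truthful bidding weakly dominates here: raising your bid can only win items priced above your value, and lowering it can only forfeit items priced below.

€138493.9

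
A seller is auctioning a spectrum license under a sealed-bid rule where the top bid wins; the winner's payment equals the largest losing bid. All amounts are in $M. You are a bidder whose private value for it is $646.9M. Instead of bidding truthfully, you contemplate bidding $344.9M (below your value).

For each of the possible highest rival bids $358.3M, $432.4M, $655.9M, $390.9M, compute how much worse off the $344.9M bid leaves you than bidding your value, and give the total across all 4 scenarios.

The deviation costs you only when the competing bid falls strictly between $344.9M and $646.9M; elsewhere both bids give the same outcome.
$358.3M: truthful payoff $288.6M, deviation payoff $0M → loss $288.6M.
$432.4M: truthful payoff $214.5M, deviation payoff $0M → loss $214.5M.
$655.9M: outcomes coincide → loss $0M.
$390.9M: truthful payoff $256M, deviation payoff $0M → loss $256M.
Total loss = $288.6M + $214.5M + $256M = $759.1M.

$759.1M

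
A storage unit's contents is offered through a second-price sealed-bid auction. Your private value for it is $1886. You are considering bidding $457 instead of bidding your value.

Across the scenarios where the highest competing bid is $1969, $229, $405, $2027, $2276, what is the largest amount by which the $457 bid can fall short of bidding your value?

$1969: same outcome either way → loss $0.
$229: same outcome either way → loss $0.
$405: same outcome either way → loss $0.
$2027: same outcome either way → loss $0.
$2276: same outcome either way → loss $0.
Maximum loss: $0.

$0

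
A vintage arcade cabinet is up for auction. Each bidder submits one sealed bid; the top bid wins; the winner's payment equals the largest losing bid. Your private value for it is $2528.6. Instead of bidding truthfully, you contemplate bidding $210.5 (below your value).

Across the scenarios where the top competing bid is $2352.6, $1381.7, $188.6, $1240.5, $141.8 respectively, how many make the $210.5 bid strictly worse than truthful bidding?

3

The deviation hurts exactly when the highest competing bid lies strictly between $210.5 and $2528.6 — underbidding then forfeits a profitable win.
$2352.6: inside the interval → strictly worse (loss $176).
$1381.7: inside the interval → strictly worse (loss $1146.9).
$188.6: below both → same outcome either way.
$1240.5: inside the interval → strictly worse (loss $1288.1).
$141.8: below both → same outcome either way.
Count: 3.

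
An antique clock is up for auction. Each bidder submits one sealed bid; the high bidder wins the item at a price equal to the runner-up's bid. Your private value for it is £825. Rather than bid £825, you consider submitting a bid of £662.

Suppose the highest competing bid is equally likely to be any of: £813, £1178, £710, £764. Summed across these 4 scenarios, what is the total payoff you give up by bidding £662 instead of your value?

The deviation costs you only when the competing bid falls strictly between £662 and £825; elsewhere both bids give the same outcome.
£813: truthful payoff £12, deviation payoff £0 → loss £12.
£1178: outcomes coincide → loss £0.
£710: truthful payoff £115, deviation payoff £0 → loss £115.
£764: truthful payoff £61, deviation payoff £0 → loss £61.
Total loss = £12 + £115 + £61 = £188.
Because the price is fixed by the runner-up's bid, deviating from your value can only change a good outcome into a bad one — never the reverse.

£188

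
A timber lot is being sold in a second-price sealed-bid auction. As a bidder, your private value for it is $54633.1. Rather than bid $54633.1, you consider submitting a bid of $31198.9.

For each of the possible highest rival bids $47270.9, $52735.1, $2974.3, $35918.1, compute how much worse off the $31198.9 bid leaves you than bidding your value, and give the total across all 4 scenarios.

The deviation costs you only when the competing bid falls strictly between $31198.9 and $54633.1; elsewhere both bids give the same outcome.
$47270.9: truthful payoff $7362.2, deviation payoff $0 → loss $7362.2.
$52735.1: truthful payoff $1898, deviation payoff $0 → loss $1898.
$2974.3: outcomes coincide → loss $0.
$35918.1: truthful payoff $18715, deviation payoff $0 → loss $18715.
Total loss = $7362.2 + $1898 + $18715 = $27975.2.
In a second-price auction your bid sets only whether you win, not what you pay, so bidding your true value is weakly dominant.

$27975.2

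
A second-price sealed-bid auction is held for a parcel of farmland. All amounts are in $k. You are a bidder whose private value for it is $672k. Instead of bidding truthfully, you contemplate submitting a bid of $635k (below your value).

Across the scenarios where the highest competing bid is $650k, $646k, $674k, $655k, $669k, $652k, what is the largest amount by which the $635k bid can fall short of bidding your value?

$26k

$650k: truthful gives $22k, deviation gives $0k → loss $22k.
$646k: truthful gives $26k, deviation gives $0k → loss $26k.
$674k: same outcome either way → loss $0k.
$655k: truthful gives $17k, deviation gives $0k → loss $17k.
$669k: truthful gives $3k, deviation gives $0k → loss $3k.
$652k: truthful gives $20k, deviation gives $0k → loss $20k.
Maximum loss: $26k.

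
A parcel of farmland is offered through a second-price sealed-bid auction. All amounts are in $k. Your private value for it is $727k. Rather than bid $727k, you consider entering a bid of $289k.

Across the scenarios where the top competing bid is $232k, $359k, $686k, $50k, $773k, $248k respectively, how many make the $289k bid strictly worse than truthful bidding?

2

The deviation hurts exactly when the highest competing bid lies strictly between $289k and $727k — underbidding then forfeits a profitable win.
$232k: below both → same outcome either way.
$359k: inside the interval → strictly worse (loss $368k).
$686k: inside the interval → strictly worse (loss $41k).
$50k: below both → same outcome either way.
$773k: above both → same outcome either way.
$248k: below both → same outcome either way.
Count: 2.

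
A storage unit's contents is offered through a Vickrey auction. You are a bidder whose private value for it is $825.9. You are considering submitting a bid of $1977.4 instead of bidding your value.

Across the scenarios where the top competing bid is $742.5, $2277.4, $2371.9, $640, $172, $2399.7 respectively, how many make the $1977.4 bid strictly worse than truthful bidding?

0

The deviation hurts exactly when the highest competing bid lies strictly between $825.9 and $1977.4 — overbidding then wins at a price above your value.
$742.5: below both → same outcome either way.
$2277.4: above both → same outcome either way.
$2371.9: above both → same outcome either way.
$640: below both → same outcome either way.
$172: below both → same outcome either way.
$2399.7: above both → same outcome either way.
Count: 0.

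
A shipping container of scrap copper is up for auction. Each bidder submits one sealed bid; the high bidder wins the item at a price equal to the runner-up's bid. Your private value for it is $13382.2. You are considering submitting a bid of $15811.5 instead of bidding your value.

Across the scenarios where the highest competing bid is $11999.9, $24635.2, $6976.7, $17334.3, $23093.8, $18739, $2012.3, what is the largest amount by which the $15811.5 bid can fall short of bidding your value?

$0

$11999.9: same outcome either way → loss $0.
$24635.2: same outcome either way → loss $0.
$6976.7: same outcome either way → loss $0.
$17334.3: same outcome either way → loss $0.
$23093.8: same outcome either way → loss $0.
$18739: same outcome either way → loss $0.
$2012.3: same outcome either way → loss $0.
Maximum loss: $0.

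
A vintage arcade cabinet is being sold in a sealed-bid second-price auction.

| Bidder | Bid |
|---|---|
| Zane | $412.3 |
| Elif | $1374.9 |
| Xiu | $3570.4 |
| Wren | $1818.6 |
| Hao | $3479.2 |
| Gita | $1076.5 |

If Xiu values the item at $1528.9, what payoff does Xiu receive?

Highest bid: Xiu at $3570.4, so Xiu wins.
Second-highest bid: Hao at $3479.2 — that is the price the winner pays.
Xiu's payoff = value − price = $1528.9 − $3479.2 = −$1950.3.

−$1950.3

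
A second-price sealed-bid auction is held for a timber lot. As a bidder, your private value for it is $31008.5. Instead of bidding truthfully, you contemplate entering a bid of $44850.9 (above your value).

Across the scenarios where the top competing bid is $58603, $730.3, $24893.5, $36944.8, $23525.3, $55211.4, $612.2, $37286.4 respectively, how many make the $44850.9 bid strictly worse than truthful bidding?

The deviation hurts exactly when the highest competing bid lies strictly between $31008.5 and $44850.9 — overbidding then wins at a price above your value.
$58603: above both → same outcome either way.
$730.3: below both → same outcome either way.
$24893.5: below both → same outcome either way.
$36944.8: inside the interval → strictly worse (loss $5936.3).
$23525.3: below both → same outcome either way.
$55211.4: above both → same outcome either way.
$612.2: below both → same outcome either way.
$37286.4: inside the interval → strictly worse (loss $6277.9).
Count: 2.

2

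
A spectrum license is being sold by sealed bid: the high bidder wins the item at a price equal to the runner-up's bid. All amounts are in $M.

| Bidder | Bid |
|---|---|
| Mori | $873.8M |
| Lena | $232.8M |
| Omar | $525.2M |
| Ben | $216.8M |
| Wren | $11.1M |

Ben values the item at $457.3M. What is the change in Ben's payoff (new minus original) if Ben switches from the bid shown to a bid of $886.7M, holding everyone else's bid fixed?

The highest bid among the other bidders is $873.8M; Ben's bid doesn't change that.
Original bid $216.8M: Ben is not highest (top rival bid is $873.8M); payoff $0M.
Alternative bid $886.7M: Ben is highest, pays the top rival bid $873.8M; payoff $457.3M − $873.8M = −$416.5M.
Change in payoff = −$416.5M − ($0M) = −$416.5M.

−$416.5M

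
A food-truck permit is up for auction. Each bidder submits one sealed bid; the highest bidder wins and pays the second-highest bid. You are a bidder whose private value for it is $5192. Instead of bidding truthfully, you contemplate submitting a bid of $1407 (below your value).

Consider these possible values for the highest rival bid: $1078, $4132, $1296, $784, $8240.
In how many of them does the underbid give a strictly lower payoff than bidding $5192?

The deviation hurts exactly when the highest competing bid lies strictly between $1407 and $5192 — underbidding then forfeits a profitable win.
$1078: below both → same outcome either way.
$4132: inside the interval → strictly worse (loss $1060).
$1296: below both → same outcome either way.
$784: below both → same outcome either way.
$8240: above both → same outcome either way.
Count: 1.

1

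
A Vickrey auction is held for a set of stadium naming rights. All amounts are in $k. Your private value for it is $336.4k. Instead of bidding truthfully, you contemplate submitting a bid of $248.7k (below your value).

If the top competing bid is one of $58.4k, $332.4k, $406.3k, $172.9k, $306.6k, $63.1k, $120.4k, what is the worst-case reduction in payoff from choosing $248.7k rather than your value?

$58.4k: same outcome either way → loss $0k.
$332.4k: truthful gives $4k, deviation gives $0k → loss $4k.
$406.3k: same outcome either way → loss $0k.
$172.9k: same outcome either way → loss $0k.
$306.6k: truthful gives $29.8k, deviation gives $0k → loss $29.8k.
$63.1k: same outcome either way → loss $0k.
$120.4k: same outcome either way → loss $0k.
Maximum loss: $29.8k.

$29.8k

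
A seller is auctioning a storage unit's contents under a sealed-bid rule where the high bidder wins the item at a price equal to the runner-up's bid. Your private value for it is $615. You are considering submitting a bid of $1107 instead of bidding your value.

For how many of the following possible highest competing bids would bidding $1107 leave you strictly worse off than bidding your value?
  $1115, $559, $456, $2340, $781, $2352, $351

The deviation hurts exactly when the highest competing bid lies strictly between $615 and $1107 — overbidding then wins at a price above your value.
$1115: above both → same outcome either way.
$559: below both → same outcome either way.
$456: below both → same outcome either way.
$2340: above both → same outcome either way.
$781: inside the interval → strictly worse (loss $166).
$2352: above both → same outcome either way.
$351: below both → same outcome either way.
Count: 1.

1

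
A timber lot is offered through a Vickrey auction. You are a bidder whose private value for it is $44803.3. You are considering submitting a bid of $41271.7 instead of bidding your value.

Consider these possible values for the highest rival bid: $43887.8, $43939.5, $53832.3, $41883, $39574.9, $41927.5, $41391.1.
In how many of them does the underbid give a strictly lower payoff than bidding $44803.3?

5

The deviation hurts exactly when the highest competing bid lies strictly between $41271.7 and $44803.3 — underbidding then forfeits a profitable win.
$43887.8: inside the interval → strictly worse (loss $915.5).
$43939.5: inside the interval → strictly worse (loss $863.8).
$53832.3: above both → same outcome either way.
$41883: inside the interval → strictly worse (loss $2920.3).
$39574.9: below both → same outcome either way.
$41927.5: inside the interval → strictly worse (loss $2875.8).
$41391.1: inside the interval → strictly worse (loss $3412.2).
Count: 5.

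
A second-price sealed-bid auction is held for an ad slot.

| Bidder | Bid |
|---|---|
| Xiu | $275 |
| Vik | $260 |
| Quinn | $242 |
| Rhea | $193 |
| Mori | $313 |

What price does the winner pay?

Highest bid: Mori at $313, so Mori wins.
Second-highest bid: Xiu at $275 — that is the price the winner pays.

$275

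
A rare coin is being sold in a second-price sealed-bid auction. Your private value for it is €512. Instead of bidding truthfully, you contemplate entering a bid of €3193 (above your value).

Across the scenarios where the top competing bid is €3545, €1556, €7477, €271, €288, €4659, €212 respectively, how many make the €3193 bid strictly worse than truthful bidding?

The deviation hurts exactly when the highest competing bid lies strictly between €512 and €3193 — overbidding then wins at a price above your value.
€3545: above both → same outcome either way.
€1556: inside the interval → strictly worse (loss €1044).
€7477: above both → same outcome either way.
€271: below both → same outcome either way.
€288: below both → same outcome either way.
€4659: above both → same outcome either way.
€212: below both → same outcome either way.
Count: 1.

1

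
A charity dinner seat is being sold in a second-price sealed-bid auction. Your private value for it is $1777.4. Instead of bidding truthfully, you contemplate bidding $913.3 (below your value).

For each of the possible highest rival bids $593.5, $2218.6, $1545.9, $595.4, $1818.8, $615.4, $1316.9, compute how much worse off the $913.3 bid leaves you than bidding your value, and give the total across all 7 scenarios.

$692

The deviation costs you only when the competing bid falls strictly between $913.3 and $1777.4; elsewhere both bids give the same outcome.
$593.5: outcomes coincide → loss $0.
$2218.6: outcomes coincide → loss $0.
$1545.9: truthful payoff $231.5, deviation payoff $0 → loss $231.5.
$595.4: outcomes coincide → loss $0.
$1818.8: outcomes coincide → loss $0.
$615.4: outcomes coincide → loss $0.
$1316.9: truthful payoff $460.5, deviation payoff $0 → loss $460.5.
Total loss = $231.5 + $460.5 = $692.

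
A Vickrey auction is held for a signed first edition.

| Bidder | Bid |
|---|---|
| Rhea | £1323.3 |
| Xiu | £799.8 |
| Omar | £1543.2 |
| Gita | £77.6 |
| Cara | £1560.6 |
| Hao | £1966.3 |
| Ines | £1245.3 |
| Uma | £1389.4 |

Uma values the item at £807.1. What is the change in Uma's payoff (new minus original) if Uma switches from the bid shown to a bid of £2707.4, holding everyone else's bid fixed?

The highest bid among the other bidders is £1966.3; Uma's bid doesn't change that.
Original bid £1389.4: Uma is not highest (top rival bid is £1966.3); payoff £0.
Alternative bid £2707.4: Uma is highest, pays the top rival bid £1966.3; payoff £807.1 − £1966.3 = −£1159.2.
Change in payoff = −£1159.2 − (£0) = −£1159.2.

−£1159.2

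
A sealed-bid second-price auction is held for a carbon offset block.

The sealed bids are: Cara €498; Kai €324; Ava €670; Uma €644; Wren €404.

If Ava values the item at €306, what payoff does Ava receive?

Highest bid: Ava at €670, so Ava wins.
Second-highest bid: Uma at €644 — that is the price the winner pays.
Ava's payoff = value − price = €306 − €644 = −€338.

−€338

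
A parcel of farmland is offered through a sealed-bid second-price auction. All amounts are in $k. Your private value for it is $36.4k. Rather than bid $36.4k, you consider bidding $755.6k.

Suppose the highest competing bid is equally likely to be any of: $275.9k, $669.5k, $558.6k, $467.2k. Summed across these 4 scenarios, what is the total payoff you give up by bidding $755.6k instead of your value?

The deviation costs you only when the competing bid falls strictly between $36.4k and $755.6k; elsewhere both bids give the same outcome.
$275.9k: truthful payoff $0k, deviation payoff −$239.5k → loss $239.5k.
$669.5k: truthful payoff $0k, deviation payoff −$633.1k → loss $633.1k.
$558.6k: truthful payoff $0k, deviation payoff −$522.2k → loss $522.2k.
$467.2k: truthful payoff $0k, deviation payoff −$430.8k → loss $430.8k.
Total loss = $239.5k + $633.1k + $522.2k + $430.8k = $1825.6k.

$1825.6k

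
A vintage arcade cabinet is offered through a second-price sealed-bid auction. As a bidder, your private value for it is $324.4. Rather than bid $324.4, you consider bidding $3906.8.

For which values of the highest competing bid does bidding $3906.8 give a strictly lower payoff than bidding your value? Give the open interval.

($324.4, $3906.8)

If the competing bid is below $324.4, both bids win at the same price — no difference.
If it is above $3906.8, both bids lose — no difference.
If it lies strictly between $324.4 and $3906.8, bidding your value loses (payoff 0) while bidding $3906.8 wins at a price above your value (payoff negative).
So the deviation strictly hurts on the open interval ($324.4, $3906.8).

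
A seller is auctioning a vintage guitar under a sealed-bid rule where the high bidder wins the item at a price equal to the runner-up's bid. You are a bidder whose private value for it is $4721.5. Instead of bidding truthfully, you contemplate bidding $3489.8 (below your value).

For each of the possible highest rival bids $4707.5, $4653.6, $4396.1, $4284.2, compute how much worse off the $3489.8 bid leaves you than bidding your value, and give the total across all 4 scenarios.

$844.6

The deviation costs you only when the competing bid falls strictly between $3489.8 and $4721.5; elsewhere both bids give the same outcome.
$4707.5: truthful payoff $14, deviation payoff $0 → loss $14.
$4653.6: truthful payoff $67.9, deviation payoff $0 → loss $67.9.
$4396.1: truthful payoff $325.4, deviation payoff $0 → loss $325.4.
$4284.2: truthful payoff $437.3, deviation payoff $0 → loss $437.3.
Total loss = $14 + $67.9 + $325.4 + $437.3 = $844.6.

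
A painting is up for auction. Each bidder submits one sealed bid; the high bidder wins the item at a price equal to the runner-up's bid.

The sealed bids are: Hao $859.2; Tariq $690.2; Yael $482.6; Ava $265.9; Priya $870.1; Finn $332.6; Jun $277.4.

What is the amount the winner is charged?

Highest bid: Priya at $870.1, so Priya wins.
Second-highest bid: Hao at $859.2 — that is the price the winner pays.

$859.2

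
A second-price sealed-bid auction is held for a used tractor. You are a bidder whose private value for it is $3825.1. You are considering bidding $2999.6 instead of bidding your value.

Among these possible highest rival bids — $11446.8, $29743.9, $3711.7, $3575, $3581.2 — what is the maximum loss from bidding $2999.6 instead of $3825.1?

$250.1

$11446.8: same outcome either way → loss $0.
$29743.9: same outcome either way → loss $0.
$3711.7: truthful gives $113.4, deviation gives $0 → loss $113.4.
$3575: truthful gives $250.1, deviation gives $0 → loss $250.1.
$3581.2: truthful gives $243.9, deviation gives $0 → loss $243.9.
Maximum loss: $250.1.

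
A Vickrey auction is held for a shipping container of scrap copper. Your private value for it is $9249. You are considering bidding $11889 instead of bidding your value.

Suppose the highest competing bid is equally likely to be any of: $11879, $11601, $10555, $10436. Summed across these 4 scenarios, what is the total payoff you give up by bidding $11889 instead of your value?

$7475

The deviation costs you only when the competing bid falls strictly between $9249 and $11889; elsewhere both bids give the same outcome.
$11879: truthful payoff $0, deviation payoff −$2630 → loss $2630.
$11601: truthful payoff $0, deviation payoff −$2352 → loss $2352.
$10555: truthful payoff $0, deviation payoff −$1306 → loss $1306.
$10436: truthful payoff $0, deviation payoff −$1187 → loss $1187.
Total loss = $2630 + $2352 + $1306 + $1187 = $7475.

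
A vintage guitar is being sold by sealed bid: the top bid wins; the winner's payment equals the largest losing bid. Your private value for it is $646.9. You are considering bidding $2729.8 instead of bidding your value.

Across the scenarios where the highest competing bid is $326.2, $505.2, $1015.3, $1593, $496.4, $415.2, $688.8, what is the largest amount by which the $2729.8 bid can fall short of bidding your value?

$946.1

$326.2: same outcome either way → loss $0.
$505.2: same outcome either way → loss $0.
$1015.3: truthful gives $0, deviation gives −$368.4 → loss $368.4.
$1593: truthful gives $0, deviation gives −$946.1 → loss $946.1.
$496.4: same outcome either way → loss $0.
$415.2: same outcome either way → loss $0.
$688.8: truthful gives $0, deviation gives −$41.9 → loss $41.9.
Maximum loss: $946.1.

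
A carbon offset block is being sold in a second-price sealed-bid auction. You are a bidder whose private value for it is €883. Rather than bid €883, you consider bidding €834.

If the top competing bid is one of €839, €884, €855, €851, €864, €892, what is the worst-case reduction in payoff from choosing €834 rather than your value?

€839: truthful gives €44, deviation gives €0 → loss €44.
€884: same outcome either way → loss €0.
€855: truthful gives €28, deviation gives €0 → loss €28.
€851: truthful gives €32, deviation gives €0 → loss €32.
€864: truthful gives €19, deviation gives €0 → loss €19.
€892: same outcome either way → loss €0.
Maximum loss: €44.

€44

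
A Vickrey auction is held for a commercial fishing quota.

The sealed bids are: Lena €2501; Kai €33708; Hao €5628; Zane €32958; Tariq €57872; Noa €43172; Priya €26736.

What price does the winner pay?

€43172

Highest bid: Tariq at €57872, so Tariq wins.
Second-highest bid: Noa at €43172 — that is the price the winner pays.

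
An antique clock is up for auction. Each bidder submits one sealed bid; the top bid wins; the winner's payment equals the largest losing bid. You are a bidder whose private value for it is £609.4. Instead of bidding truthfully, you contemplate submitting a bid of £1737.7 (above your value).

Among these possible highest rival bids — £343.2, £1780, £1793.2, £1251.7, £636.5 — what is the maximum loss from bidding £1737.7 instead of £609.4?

£343.2: same outcome either way → loss £0.
£1780: same outcome either way → loss £0.
£1793.2: same outcome either way → loss £0.
£1251.7: truthful gives £0, deviation gives −£642.3 → loss £642.3.
£636.5: truthful gives £0, deviation gives −£27.1 → loss £27.1.
Maximum loss: £642.3.

£642.3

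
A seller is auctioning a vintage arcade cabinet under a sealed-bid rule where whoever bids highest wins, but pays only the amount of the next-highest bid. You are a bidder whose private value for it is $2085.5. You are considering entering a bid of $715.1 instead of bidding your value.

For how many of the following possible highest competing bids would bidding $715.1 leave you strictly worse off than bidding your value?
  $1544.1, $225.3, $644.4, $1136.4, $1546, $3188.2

The deviation hurts exactly when the highest competing bid lies strictly between $715.1 and $2085.5 — underbidding then forfeits a profitable win.
$1544.1: inside the interval → strictly worse (loss $541.4).
$225.3: below both → same outcome either way.
$644.4: below both → same outcome either way.
$1136.4: inside the interval → strictly worse (loss $949.1).
$1546: inside the interval → strictly worse (loss $539.5).
$3188.2: above both → same outcome either way.
Count: 3.

3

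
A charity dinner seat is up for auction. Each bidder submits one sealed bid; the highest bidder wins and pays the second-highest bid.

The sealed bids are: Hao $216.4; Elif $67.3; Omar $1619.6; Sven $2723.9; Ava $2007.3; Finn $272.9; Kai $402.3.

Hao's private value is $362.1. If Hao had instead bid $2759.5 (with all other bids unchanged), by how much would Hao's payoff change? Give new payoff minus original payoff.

−$2361.8

The highest bid among the other bidders is $2723.9; Hao's bid doesn't change that.
Original bid $216.4: Hao is not highest (top rival bid is $2723.9); payoff $0.
Alternative bid $2759.5: Hao is highest, pays the top rival bid $2723.9; payoff $362.1 − $2723.9 = −$2361.8.
Change in payoff = −$2361.8 − ($0) = −$2361.8.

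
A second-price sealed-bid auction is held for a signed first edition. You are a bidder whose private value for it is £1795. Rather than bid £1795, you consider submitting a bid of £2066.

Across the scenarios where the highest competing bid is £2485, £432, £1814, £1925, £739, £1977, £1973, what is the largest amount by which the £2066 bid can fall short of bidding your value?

£2485: same outcome either way → loss £0.
£432: same outcome either way → loss £0.
£1814: truthful gives £0, deviation gives −£19 → loss £19.
£1925: truthful gives £0, deviation gives −£130 → loss £130.
£739: same outcome either way → loss £0.
£1977: truthful gives £0, deviation gives −£182 → loss £182.
£1973: truthful gives £0, deviation gives −£178 → loss £178.
Maximum loss: £182.

£182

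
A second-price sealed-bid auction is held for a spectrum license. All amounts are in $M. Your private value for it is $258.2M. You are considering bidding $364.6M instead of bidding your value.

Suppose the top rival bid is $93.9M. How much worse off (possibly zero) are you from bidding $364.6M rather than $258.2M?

Bidding your value $258.2M: you win (since $258.2M > $93.9M) and pay $93.9M. Payoff $164.3M.
Bidding $364.6M: you win and pay $93.9M. Payoff $258.2M − $93.9M = $164.3M.
Difference = $164.3M − $164.3M = $0M; both bids lead to the same outcome because the competing bid is below both your value and your alternative bid.

$0M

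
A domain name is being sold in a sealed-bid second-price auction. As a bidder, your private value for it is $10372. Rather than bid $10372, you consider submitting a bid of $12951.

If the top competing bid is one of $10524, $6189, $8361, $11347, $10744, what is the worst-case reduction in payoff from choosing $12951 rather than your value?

$10524: truthful gives $0, deviation gives −$152 → loss $152.
$6189: same outcome either way → loss $0.
$8361: same outcome either way → loss $0.
$11347: truthful gives $0, deviation gives −$975 → loss $975.
$10744: truthful gives $0, deviation gives −$372 → loss $372.
Maximum loss: $975.

$975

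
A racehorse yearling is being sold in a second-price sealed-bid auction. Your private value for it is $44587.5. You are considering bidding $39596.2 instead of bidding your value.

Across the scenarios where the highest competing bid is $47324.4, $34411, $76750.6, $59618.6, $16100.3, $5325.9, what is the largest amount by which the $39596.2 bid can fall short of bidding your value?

$47324.4: same outcome either way → loss $0.
$34411: same outcome either way → loss $0.
$76750.6: same outcome either way → loss $0.
$59618.6: same outcome either way → loss $0.
$16100.3: same outcome either way → loss $0.
$5325.9: same outcome either way → loss $0.
Maximum loss: $0.

$0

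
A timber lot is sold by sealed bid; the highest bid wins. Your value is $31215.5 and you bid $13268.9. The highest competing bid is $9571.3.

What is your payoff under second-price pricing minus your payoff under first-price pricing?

$3697.6

You have the highest bid, so you win under either rule.
Second-price: pay $9571.3 → payoff $21644.2.
First-price: pay your own bid $13268.9 → payoff $17946.6.
Difference = $21644.2 − ($17946.6) = $3697.6.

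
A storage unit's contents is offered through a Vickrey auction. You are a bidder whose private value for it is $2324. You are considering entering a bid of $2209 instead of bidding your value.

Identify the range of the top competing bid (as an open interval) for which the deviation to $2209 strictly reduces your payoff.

($2209, $2324)

If the competing bid is below $2209, both bids win at the same price — no difference.
If it is above $2324, both bids lose — no difference.
If it lies strictly between $2209 and $2324, bidding your value wins at a price below your value (positive payoff) while bidding $2209 loses (payoff 0).
So the deviation strictly hurts on the open interval ($2209, $2324).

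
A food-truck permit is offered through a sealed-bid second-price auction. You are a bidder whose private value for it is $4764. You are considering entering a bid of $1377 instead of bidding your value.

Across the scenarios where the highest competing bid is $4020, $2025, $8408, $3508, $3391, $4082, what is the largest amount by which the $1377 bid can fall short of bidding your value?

$2739

$4020: truthful gives $744, deviation gives $0 → loss $744.
$2025: truthful gives $2739, deviation gives $0 → loss $2739.
$8408: same outcome either way → loss $0.
$3508: truthful gives $1256, deviation gives $0 → loss $1256.
$3391: truthful gives $1373, deviation gives $0 → loss $1373.
$4082: truthful gives $682, deviation gives $0 → loss $682.
Maximum loss: $2739.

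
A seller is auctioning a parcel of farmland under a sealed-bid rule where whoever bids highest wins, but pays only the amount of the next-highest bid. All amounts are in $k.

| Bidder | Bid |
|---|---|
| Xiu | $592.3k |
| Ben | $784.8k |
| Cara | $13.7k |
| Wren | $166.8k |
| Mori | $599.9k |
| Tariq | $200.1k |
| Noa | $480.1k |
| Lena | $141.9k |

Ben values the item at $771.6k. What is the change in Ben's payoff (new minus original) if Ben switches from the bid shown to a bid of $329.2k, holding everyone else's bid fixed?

The highest bid among the other bidders is $599.9k; Ben's bid doesn't change that.
Original bid $784.8k: Ben is highest, pays the top rival bid $599.9k; payoff $771.6k − $599.9k = $171.7k.
Alternative bid $329.2k: Ben is not highest (top rival bid is $599.9k); payoff $0k.
Change in payoff = $0k − ($171.7k) = −$171.7k.

−$171.7k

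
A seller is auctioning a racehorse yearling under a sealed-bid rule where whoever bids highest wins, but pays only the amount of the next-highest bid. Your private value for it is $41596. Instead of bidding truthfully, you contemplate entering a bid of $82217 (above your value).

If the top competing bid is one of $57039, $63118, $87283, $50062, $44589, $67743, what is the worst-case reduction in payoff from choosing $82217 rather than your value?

$26147

$57039: truthful gives $0, deviation gives −$15443 → loss $15443.
$63118: truthful gives $0, deviation gives −$21522 → loss $21522.
$87283: same outcome either way → loss $0.
$50062: truthful gives $0, deviation gives −$8466 → loss $8466.
$44589: truthful gives $0, deviation gives −$2993 → loss $2993.
$67743: truthful gives $0, deviation gives −$26147 → loss $26147.
Maximum loss: $26147.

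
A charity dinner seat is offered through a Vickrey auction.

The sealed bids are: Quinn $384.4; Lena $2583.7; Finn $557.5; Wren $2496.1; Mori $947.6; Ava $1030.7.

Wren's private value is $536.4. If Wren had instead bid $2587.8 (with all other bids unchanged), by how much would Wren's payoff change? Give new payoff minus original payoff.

−$2047.3

The highest bid among the other bidders is $2583.7; Wren's bid doesn't change that.
Original bid $2496.1: Wren is not highest (top rival bid is $2583.7); payoff $0.
Alternative bid $2587.8: Wren is highest, pays the top rival bid $2583.7; payoff $536.4 − $2583.7 = −$2047.3.
Change in payoff = −$2047.3 − ($0) = −$2047.3.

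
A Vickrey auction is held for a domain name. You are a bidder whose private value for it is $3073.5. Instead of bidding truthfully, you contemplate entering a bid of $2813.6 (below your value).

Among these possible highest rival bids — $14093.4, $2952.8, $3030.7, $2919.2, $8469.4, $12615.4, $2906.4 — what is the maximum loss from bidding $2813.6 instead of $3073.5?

$167.1

$14093.4: same outcome either way → loss $0.
$2952.8: truthful gives $120.7, deviation gives $0 → loss $120.7.
$3030.7: truthful gives $42.8, deviation gives $0 → loss $42.8.
$2919.2: truthful gives $154.3, deviation gives $0 → loss $154.3.
$8469.4: same outcome either way → loss $0.
$12615.4: same outcome either way → loss $0.
$2906.4: truthful gives $167.1, deviation gives $0 → loss $167.1.
Maximum loss: $167.1.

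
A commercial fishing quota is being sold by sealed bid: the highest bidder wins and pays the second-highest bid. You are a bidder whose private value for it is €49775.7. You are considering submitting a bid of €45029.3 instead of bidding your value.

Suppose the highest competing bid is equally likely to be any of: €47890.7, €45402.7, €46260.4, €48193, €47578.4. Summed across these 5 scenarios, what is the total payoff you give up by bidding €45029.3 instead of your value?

€13553.3

The deviation costs you only when the competing bid falls strictly between €45029.3 and €49775.7; elsewhere both bids give the same outcome.
€47890.7: truthful payoff €1885, deviation payoff €0 → loss €1885.
€45402.7: truthful payoff €4373, deviation payoff €0 → loss €4373.
€46260.4: truthful payoff €3515.3, deviation payoff €0 → loss €3515.3.
€48193: truthful payoff €1582.7, deviation payoff €0 → loss €1582.7.
€47578.4: truthful payoff €2197.3, deviation payoff €0 → loss €2197.3.
Total loss = €1885 + €4373 + €3515.3 + €1582.7 + €2197.3 = €13553.3.
Truthful bidding weakly dominates here: raising your bid can only win items priced above your value, and lowering it can only forfeit items priced below.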